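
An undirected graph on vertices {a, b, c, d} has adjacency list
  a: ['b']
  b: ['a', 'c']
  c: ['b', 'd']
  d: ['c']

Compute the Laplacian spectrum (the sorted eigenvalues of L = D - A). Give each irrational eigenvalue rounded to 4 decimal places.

[0, 0.5858, 2, 3.4142]

Reading degrees in the order [a, b, c, d] gives [1, 2, 2, 1]; set D = diag(1, 2, 2, 1) and form L = D - A. The multiplicity of 0 as a Laplacian eigenvalue equals the number of connected components. The single zero eigenvalue shows the graph is connected. There is one zero in the spectrum, matching the 1 component.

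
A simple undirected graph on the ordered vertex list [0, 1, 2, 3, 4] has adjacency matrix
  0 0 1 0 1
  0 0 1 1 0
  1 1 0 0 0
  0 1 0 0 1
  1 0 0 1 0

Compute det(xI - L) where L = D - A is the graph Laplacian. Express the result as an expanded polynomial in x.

Reading degrees in the order [0, 1, 2, 3, 4] gives [2, 2, 2, 2, 2]; set D = diag(2, 2, 2, 2, 2) and form L = D - A. Computing det(xI - L) by cofactor expansion (or equivalently via sum-over-permutations) gives x^5 - 10x^4 + 35x^3 - 50x^2 + 25x. The constant term is 0 because L is singular (the all-ones vector lies in its kernel). The largest eigenvalue, 3.6180, is at most the vertex count 5.

x^5 - 10x^4 + 35x^3 - 50x^2 + 25x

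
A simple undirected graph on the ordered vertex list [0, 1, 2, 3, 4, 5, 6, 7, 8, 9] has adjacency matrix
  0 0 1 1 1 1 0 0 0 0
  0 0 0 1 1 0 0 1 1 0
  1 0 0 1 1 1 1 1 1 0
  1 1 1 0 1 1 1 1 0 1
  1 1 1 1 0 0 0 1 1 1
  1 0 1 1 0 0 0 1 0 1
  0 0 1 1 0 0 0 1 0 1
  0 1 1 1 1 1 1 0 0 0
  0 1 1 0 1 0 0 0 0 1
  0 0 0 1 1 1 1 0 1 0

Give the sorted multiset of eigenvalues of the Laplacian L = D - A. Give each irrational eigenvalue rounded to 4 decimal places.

With the vertex order [0, 1, 2, 3, 4, 5, 6, 7, 8, 9], the degrees are [4, 4, 7, 8, 7, 5, 4, 6, 4, 5], giving D = diag(4, 4, 7, 8, 7, 5, 4, 6, 4, 5) and L = D - A. Since every row of L sums to 0, the all-ones vector is in the kernel and 0 is an eigenvalue. The single zero eigenvalue shows the graph is connected. The eigenvalues sum to 54, which equals trace(L) = 2|E|. The largest eigenvalue, 9.1701, is at most the vertex count 10.

[0, 3.0064, 3.5029, 4.1310, 5.0352, 5.6900, 6.6772, 7.9973, 8.7902, 9.1701]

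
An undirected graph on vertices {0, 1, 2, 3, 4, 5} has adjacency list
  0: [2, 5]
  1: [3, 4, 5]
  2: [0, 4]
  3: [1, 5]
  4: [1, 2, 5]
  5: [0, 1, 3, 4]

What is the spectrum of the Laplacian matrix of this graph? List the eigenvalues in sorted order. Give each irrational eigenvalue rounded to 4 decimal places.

[0, 1.1088, 2.2954, 3, 4.3174, 5.2784]

With the vertex order [0, 1, 2, 3, 4, 5], the degrees are [2, 3, 2, 2, 3, 4], giving D = diag(2, 3, 2, 2, 3, 4) and L = D - A. Diagonalising L (or applying a numerical eigensolver to the 6x6 matrix) gives the spectrum above. The single zero eigenvalue shows the graph is connected. There is one zero in the spectrum, matching the 1 component. The eigenvalues sum to 16, which equals trace(L) = 2|E|.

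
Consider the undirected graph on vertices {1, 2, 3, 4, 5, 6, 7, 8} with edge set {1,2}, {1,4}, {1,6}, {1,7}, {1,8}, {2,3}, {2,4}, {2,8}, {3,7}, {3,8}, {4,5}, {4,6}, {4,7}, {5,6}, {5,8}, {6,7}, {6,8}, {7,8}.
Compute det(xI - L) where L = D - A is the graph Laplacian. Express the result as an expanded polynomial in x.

Reading degrees in the order [1, 2, 3, 4, 5, 6, 7, 8] gives [5, 4, 3, 5, 3, 5, 5, 6]; set D = diag(5, 4, 3, 5, 3, 5, 5, 6) and form L = D - A. Computing det(xI - L) by cofactor expansion (or equivalently via sum-over-permutations) gives x^8 - 36x^7 + 545x^6 - 4490x^5 + 21698x^4 - 61366x^3 + 93797x^2 - 59576x. The constant term is 0 because L is singular (the all-ones vector lies in its kernel). By the matrix-tree theorem the graph has (1/8) * product of the nonzero eigenvalues = 7447 spanning trees.

x^8 - 36x^7 + 545x^6 - 4490x^5 + 21698x^4 - 61366x^3 + 93797x^2 - 59576x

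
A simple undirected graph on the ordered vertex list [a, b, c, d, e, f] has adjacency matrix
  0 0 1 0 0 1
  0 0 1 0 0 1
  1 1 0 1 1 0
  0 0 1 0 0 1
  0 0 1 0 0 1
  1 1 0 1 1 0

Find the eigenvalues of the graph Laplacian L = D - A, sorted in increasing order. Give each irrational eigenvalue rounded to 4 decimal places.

[0, 2, 2, 2, 4, 6]

With the vertex order [a, b, c, d, e, f], the degrees are [2, 2, 4, 2, 2, 4], giving D = diag(2, 2, 4, 2, 2, 4) and L = D - A. Since every row of L sums to 0, the all-ones vector is in the kernel and 0 is an eigenvalue. There is one zero in the spectrum, matching the 1 component. By the matrix-tree theorem the graph has (1/6) * product of the nonzero eigenvalues = 32 spanning trees.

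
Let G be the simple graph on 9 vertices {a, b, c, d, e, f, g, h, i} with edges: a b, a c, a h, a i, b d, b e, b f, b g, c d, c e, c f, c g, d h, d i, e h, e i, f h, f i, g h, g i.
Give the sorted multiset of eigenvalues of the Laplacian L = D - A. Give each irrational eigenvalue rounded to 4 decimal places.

With the vertex order [a, b, c, d, e, f, g, h, i], the degrees are [4, 5, 5, 4, 4, 4, 4, 5, 5], giving D = diag(4, 5, 5, 4, 4, 4, 4, 5, 5) and L = D - A. The multiplicity of 0 as a Laplacian eigenvalue equals the number of connected components. The eigenvalues sum to 40, which equals trace(L) = 2|E|. There is one zero in the spectrum, matching the 1 component.

[0, 4, 4, 4, 4, 5, 5, 5, 9]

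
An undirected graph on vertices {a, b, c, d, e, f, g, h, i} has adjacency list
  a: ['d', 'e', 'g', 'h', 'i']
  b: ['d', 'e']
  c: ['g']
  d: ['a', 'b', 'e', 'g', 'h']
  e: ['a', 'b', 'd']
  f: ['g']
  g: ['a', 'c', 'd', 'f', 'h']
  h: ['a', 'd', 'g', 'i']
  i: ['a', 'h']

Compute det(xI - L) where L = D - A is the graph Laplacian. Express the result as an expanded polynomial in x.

x^9 - 28x^8 + 323x^7 - 1984x^6 + 7012x^5 - 14416x^4 + 16655x^3 - 9876x^2 + 2313x

With the vertex order [a, b, c, d, e, f, g, h, i], the degrees are [5, 2, 1, 5, 3, 1, 5, 4, 2], giving D = diag(5, 2, 1, 5, 3, 1, 5, 4, 2) and L = D - A. L has integer entries, so p(x) = det(xI - L) has integer coefficients. Expanding the determinant yields x^9 - 28x^8 + 323x^7 - 1984x^6 + 7012x^5 - 14416x^4 + 16655x^3 - 9876x^2 + 2313x. The constant term is 0 because L is singular (the all-ones vector lies in its kernel). The largest eigenvalue, 6.4926, is at most the vertex count 9. The eigenvalues sum to 28, which equals trace(L) = 2|E|.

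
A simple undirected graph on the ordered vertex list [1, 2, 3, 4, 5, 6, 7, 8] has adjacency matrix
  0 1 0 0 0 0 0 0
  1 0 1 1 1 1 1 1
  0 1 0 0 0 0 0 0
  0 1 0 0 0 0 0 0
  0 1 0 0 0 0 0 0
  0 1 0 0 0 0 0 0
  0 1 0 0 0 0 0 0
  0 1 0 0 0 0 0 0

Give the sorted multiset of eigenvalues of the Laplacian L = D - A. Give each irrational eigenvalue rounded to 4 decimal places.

With the vertex order [1, 2, 3, 4, 5, 6, 7, 8], the degrees are [1, 7, 1, 1, 1, 1, 1, 1], giving D = diag(1, 7, 1, 1, 1, 1, 1, 1) and L = D - A. Since every row of L sums to 0, the all-ones vector is in the kernel and 0 is an eigenvalue.

[0, 1, 1, 1, 1, 1, 1, 8]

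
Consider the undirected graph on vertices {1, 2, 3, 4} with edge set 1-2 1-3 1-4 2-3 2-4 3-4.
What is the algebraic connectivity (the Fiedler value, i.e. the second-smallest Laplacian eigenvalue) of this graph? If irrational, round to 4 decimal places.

With the vertex order [1, 2, 3, 4], the degrees are [3, 3, 3, 3], giving D = diag(3, 3, 3, 3) and L = D - A. Computing the eigenvalues of L and sorting gives [0, 4, 4, 4]. The Fiedler value lambda_2 = 4 is strictly positive, so the graph is connected. The eigenvalues sum to 12, which equals trace(L) = 2|E|.

4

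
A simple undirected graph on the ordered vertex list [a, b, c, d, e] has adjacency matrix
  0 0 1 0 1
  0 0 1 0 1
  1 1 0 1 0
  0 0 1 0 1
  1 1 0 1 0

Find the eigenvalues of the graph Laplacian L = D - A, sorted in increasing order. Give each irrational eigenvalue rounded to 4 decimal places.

[0, 2, 2, 3, 5]

With the vertex order [a, b, c, d, e], the degrees are [2, 2, 3, 2, 3], giving D = diag(2, 2, 3, 2, 3) and L = D - A. L is symmetric positive semidefinite, so every eigenvalue is real and nonnegative. The eigenvalues sum to 12, which equals trace(L) = 2|E|. There is one zero in the spectrum, matching the 1 component.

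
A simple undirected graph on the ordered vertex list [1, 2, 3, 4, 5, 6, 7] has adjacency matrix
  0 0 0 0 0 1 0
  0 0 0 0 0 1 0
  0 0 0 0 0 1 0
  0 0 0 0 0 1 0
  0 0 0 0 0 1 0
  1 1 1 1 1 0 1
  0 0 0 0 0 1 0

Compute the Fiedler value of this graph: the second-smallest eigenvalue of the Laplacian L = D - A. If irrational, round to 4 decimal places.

Each diagonal entry of L is the vertex degree and each off-diagonal entry is -1 where an edge is present, 0 otherwise; in the order [1, 2, 3, 4, 5, 6, 7] the diagonal is [1, 1, 1, 1, 1, 6, 1]. Computing the eigenvalues of L and sorting gives [0, 1, 1, 1, 1, 1, 7]. The Fiedler value lambda_2 = 1 is strictly positive, so the graph is connected. By the matrix-tree theorem the graph has (1/7) * product of the nonzero eigenvalues = 1 spanning tree.

1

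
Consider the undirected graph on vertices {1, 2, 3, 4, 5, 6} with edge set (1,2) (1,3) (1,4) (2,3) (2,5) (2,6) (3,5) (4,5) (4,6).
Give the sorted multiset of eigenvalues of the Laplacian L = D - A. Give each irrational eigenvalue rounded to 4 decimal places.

[0, 1.7857, 3, 3, 4.5392, 5.6751]

Each diagonal entry of L is the vertex degree and each off-diagonal entry is -1 where an edge is present, 0 otherwise; in the order [1, 2, 3, 4, 5, 6] the diagonal is [3, 4, 3, 3, 3, 2]. Since every row of L sums to 0, the all-ones vector is in the kernel and 0 is an eigenvalue. By the matrix-tree theorem the graph has (1/6) * product of the nonzero eigenvalues = 69 spanning trees.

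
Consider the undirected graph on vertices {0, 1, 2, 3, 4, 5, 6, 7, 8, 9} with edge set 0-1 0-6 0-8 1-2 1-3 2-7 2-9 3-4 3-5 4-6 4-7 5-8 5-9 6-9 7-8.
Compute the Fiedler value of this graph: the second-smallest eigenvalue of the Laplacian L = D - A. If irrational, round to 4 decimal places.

With the vertex order [0, 1, 2, 3, 4, 5, 6, 7, 8, 9], the degrees are [3, 3, 3, 3, 3, 3, 3, 3, 3, 3], giving D = diag(3, 3, 3, 3, 3, 3, 3, 3, 3, 3) and L = D - A. The smallest Laplacian eigenvalue is always 0. The next one, lambda_2 = 2, measures how hard the graph is to disconnect: larger values mean better connectivity.

2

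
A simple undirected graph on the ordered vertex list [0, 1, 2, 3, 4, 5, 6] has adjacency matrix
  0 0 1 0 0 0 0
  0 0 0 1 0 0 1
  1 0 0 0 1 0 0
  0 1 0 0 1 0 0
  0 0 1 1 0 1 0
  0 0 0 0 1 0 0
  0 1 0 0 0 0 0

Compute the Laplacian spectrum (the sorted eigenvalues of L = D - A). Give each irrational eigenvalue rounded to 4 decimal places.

Each diagonal entry of L is the vertex degree and each off-diagonal entry is -1 where an edge is present, 0 otherwise; in the order [0, 1, 2, 3, 4, 5, 6] the diagonal is [1, 2, 2, 2, 3, 1, 1]. Diagonalising L (or applying a numerical eigensolver to the 7x7 matrix) gives the spectrum above. The eigenvalues sum to 12, which equals trace(L) = 2|E|.

[0, 0.2603, 0.6262, 1.4055, 2.2742, 3.0996, 4.3342]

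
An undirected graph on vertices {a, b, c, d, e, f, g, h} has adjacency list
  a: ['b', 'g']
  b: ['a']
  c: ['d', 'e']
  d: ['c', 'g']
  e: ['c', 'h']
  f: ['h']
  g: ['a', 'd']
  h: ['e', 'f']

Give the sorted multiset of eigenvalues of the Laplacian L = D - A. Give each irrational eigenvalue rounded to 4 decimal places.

[0, 0.1522, 0.5858, 1.2346, 2, 2.7654, 3.4142, 3.8478]

With the vertex order [a, b, c, d, e, f, g, h], the degrees are [2, 1, 2, 2, 2, 1, 2, 2], giving D = diag(2, 1, 2, 2, 2, 1, 2, 2) and L = D - A. Since every row of L sums to 0, the all-ones vector is in the kernel and 0 is an eigenvalue. The eigenvalues sum to 14, which equals trace(L) = 2|E|.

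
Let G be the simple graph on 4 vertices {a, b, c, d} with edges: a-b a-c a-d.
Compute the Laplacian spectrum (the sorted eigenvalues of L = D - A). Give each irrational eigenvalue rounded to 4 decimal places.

With the vertex order [a, b, c, d], the degrees are [3, 1, 1, 1], giving D = diag(3, 1, 1, 1) and L = D - A. Since every row of L sums to 0, the all-ones vector is in the kernel and 0 is an eigenvalue. The single zero eigenvalue shows the graph is connected. There is one zero in the spectrum, matching the 1 component. By the matrix-tree theorem the graph has (1/4) * product of the nonzero eigenvalues = 1 spanning tree.

[0, 1, 1, 4]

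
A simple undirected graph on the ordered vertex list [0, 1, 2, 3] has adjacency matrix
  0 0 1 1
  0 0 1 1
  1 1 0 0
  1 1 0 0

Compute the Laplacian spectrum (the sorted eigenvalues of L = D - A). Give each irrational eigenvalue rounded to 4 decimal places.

Each diagonal entry of L is the vertex degree and each off-diagonal entry is -1 where an edge is present, 0 otherwise; in the order [0, 1, 2, 3] the diagonal is [2, 2, 2, 2]. The multiplicity of 0 as a Laplacian eigenvalue equals the number of connected components. The single zero eigenvalue shows the graph is connected. The largest eigenvalue, 4, is at most the vertex count 4.

[0, 2, 2, 4]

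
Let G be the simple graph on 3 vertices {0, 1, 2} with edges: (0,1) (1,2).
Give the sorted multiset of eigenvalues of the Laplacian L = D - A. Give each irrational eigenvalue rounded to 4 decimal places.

[0, 1, 3]

With the vertex order [0, 1, 2], the degrees are [1, 2, 1], giving D = diag(1, 2, 1) and L = D - A. Diagonalising L (or applying a numerical eigensolver to the 3x3 matrix) gives the spectrum above. There is one zero in the spectrum, matching the 1 component.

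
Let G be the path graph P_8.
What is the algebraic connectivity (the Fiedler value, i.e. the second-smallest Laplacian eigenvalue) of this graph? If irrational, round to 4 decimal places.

0.1522

The graph has 8 vertices and degree multiset [2, 2, 2, 2, 2, 2, 1, 1]; D is the diagonal matrix of degrees and L = D - A. The sorted Laplacian eigenvalues are [0, 0.1522, 0.5858, 1.2346, 2, 2.7654, 3.4142, 3.8478]; the algebraic connectivity is the second entry, 0.1522. There is one zero in the spectrum, matching the 1 component.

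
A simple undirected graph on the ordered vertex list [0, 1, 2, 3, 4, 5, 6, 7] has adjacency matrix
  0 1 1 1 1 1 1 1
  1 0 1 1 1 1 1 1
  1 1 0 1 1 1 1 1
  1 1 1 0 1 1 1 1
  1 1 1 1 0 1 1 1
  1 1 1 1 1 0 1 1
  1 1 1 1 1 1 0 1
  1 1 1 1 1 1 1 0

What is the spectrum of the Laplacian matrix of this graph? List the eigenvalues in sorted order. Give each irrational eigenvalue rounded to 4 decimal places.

Each diagonal entry of L is the vertex degree and each off-diagonal entry is -1 where an edge is present, 0 otherwise; in the order [0, 1, 2, 3, 4, 5, 6, 7] the diagonal is [7, 7, 7, 7, 7, 7, 7, 7]. L is symmetric positive semidefinite, so every eigenvalue is real and nonnegative. The eigenvalues sum to 56, which equals trace(L) = 2|E|. There is one zero in the spectrum, matching the 1 component.

[0, 8, 8, 8, 8, 8, 8, 8]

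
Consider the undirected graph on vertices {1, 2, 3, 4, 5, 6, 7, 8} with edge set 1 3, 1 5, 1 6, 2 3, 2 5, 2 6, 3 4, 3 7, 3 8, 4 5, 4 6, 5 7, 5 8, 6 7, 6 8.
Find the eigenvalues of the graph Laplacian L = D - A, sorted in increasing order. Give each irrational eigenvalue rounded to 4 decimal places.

Each diagonal entry of L is the vertex degree and each off-diagonal entry is -1 where an edge is present, 0 otherwise; in the order [1, 2, 3, 4, 5, 6, 7, 8] the diagonal is [3, 3, 5, 3, 5, 5, 3, 3]. Diagonalising L (or applying a numerical eigensolver to the 8x8 matrix) gives the spectrum above. The eigenvalues sum to 30, which equals trace(L) = 2|E|.

[0, 3, 3, 3, 3, 5, 5, 8]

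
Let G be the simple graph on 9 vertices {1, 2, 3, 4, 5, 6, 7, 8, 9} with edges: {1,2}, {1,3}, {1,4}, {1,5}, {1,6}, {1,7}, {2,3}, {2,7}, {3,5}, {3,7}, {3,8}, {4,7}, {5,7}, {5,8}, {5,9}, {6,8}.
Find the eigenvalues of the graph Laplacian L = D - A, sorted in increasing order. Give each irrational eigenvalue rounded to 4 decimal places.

Each diagonal entry of L is the vertex degree and each off-diagonal entry is -1 where an edge is present, 0 otherwise; in the order [1, 2, 3, 4, 5, 6, 7, 8, 9] the diagonal is [6, 3, 5, 2, 5, 2, 5, 3, 1]. The multiplicity of 0 as a Laplacian eigenvalue equals the number of connected components.

[0, 0.8737, 1.4535, 2.1906, 3.0624, 4.5685, 6.1871, 6.3631, 7.3012]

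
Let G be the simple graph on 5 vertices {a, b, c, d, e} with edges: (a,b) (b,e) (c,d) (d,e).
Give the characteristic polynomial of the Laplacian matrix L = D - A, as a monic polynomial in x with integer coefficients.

x^5 - 8x^4 + 21x^3 - 20x^2 + 5x

Each diagonal entry of L is the vertex degree and each off-diagonal entry is -1 where an edge is present, 0 otherwise; in the order [a, b, c, d, e] the diagonal is [1, 2, 1, 2, 2]. Computing det(xI - L) by cofactor expansion (or equivalently via sum-over-permutations) gives x^5 - 8x^4 + 21x^3 - 20x^2 + 5x. The constant term is 0 because L is singular (the all-ones vector lies in its kernel). There is one zero in the spectrum, matching the 1 component.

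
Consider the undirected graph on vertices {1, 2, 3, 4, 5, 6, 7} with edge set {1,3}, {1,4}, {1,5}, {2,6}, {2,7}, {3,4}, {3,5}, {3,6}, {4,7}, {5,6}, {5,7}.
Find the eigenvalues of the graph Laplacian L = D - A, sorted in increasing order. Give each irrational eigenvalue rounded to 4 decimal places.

Each diagonal entry of L is the vertex degree and each off-diagonal entry is -1 where an edge is present, 0 otherwise; in the order [1, 2, 3, 4, 5, 6, 7] the diagonal is [3, 2, 4, 3, 4, 3, 3]. Since every row of L sums to 0, the all-ones vector is in the kernel and 0 is an eigenvalue. There is one zero in the spectrum, matching the 1 component.

[0, 1.4325, 2.3996, 3.4547, 3.7819, 5.1458, 5.7857]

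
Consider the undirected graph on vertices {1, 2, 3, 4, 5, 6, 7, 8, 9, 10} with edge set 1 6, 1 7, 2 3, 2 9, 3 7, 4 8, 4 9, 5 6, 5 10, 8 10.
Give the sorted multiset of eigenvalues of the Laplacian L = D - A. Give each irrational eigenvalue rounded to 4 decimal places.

Each diagonal entry of L is the vertex degree and each off-diagonal entry is -1 where an edge is present, 0 otherwise; in the order [1, 2, 3, 4, 5, 6, 7, 8, 9, 10] the diagonal is [2, 2, 2, 2, 2, 2, 2, 2, 2, 2]. Diagonalising L (or applying a numerical eigensolver to the 10x10 matrix) gives the spectrum above. The eigenvalues sum to 20, which equals trace(L) = 2|E|.

[0, 0.3820, 0.3820, 1.3820, 1.3820, 2.6180, 2.6180, 3.6180, 3.6180, 4]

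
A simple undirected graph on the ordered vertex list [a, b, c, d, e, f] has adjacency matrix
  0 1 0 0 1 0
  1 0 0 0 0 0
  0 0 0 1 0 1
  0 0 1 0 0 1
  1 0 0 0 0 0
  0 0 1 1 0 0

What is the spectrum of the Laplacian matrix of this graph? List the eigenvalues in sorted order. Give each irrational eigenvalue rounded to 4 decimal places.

Each diagonal entry of L is the vertex degree and each off-diagonal entry is -1 where an edge is present, 0 otherwise; in the order [a, b, c, d, e, f] the diagonal is [2, 1, 2, 2, 1, 2]. Diagonalising L (or applying a numerical eigensolver to the 6x6 matrix) gives the spectrum above. The 2 zero eigenvalues correspond to the 2 connected components. The eigenvalues sum to 10, which equals trace(L) = 2|E|. There are 2 zeros in the spectrum, matching the 2 components.

[0, 0, 1, 3, 3, 3]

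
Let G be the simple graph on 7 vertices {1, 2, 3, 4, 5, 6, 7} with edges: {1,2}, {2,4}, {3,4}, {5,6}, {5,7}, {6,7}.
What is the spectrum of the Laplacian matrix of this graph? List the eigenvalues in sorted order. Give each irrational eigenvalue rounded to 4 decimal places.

[0, 0, 0.5858, 2, 3, 3, 3.4142]

With the vertex order [1, 2, 3, 4, 5, 6, 7], the degrees are [1, 2, 1, 2, 2, 2, 2], giving D = diag(1, 2, 1, 2, 2, 2, 2) and L = D - A. L is symmetric positive semidefinite, so every eigenvalue is real and nonnegative. The 2 zero eigenvalues correspond to the 2 connected components. There are 2 zeros in the spectrum, matching the 2 components. The largest eigenvalue, 3.4142, is at most the vertex count 7.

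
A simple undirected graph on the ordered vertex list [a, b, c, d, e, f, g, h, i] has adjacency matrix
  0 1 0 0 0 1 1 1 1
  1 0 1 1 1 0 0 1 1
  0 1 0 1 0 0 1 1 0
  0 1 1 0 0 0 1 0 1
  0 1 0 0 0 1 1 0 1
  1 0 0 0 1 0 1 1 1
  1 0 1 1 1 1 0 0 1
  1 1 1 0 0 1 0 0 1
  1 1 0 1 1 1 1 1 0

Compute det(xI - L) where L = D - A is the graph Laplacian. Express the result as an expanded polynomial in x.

Reading degrees in the order [a, b, c, d, e, f, g, h, i] gives [5, 6, 4, 4, 4, 5, 6, 5, 7]; set D = diag(5, 6, 4, 4, 4, 5, 6, 5, 7) and form L = D - A. L has integer entries, so p(x) = det(xI - L) has integer coefficients. Expanding the determinant yields x^9 - 46x^8 + 913x^7 - 10206x^6 + 70235x^5 - 304490x^4 + 811520x^3 - 1214696x^2 + 781101x. Since p(0) = det(-L) = 0, x divides p(x). The largest eigenvalue, 8.3249, is at most the vertex count 9.

x^9 - 46x^8 + 913x^7 - 10206x^6 + 70235x^5 - 304490x^4 + 811520x^3 - 1214696x^2 + 781101x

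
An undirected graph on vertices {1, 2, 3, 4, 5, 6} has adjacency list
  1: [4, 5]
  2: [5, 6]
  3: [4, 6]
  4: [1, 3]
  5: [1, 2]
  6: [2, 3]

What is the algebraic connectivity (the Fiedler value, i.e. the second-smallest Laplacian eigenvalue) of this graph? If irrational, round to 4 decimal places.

1

Reading degrees in the order [1, 2, 3, 4, 5, 6] gives [2, 2, 2, 2, 2, 2]; set D = diag(2, 2, 2, 2, 2, 2) and form L = D - A. The smallest Laplacian eigenvalue is always 0. The next one, lambda_2 = 1, measures how hard the graph is to disconnect: larger values mean better connectivity. The largest eigenvalue, 4, is at most the vertex count 6.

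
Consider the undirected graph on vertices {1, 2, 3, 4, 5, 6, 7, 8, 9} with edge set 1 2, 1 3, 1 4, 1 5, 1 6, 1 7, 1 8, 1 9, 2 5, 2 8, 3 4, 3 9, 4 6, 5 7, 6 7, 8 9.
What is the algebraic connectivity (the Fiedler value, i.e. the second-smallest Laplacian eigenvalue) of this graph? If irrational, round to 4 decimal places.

1.5858

With the vertex order [1, 2, 3, 4, 5, 6, 7, 8, 9], the degrees are [8, 3, 3, 3, 3, 3, 3, 3, 3], giving D = diag(8, 3, 3, 3, 3, 3, 3, 3, 3) and L = D - A. The smallest Laplacian eigenvalue is always 0. The next one, lambda_2 = 1.5858, measures how hard the graph is to disconnect: larger values mean better connectivity. By the matrix-tree theorem the graph has (1/9) * product of the nonzero eigenvalues = 2205 spanning trees.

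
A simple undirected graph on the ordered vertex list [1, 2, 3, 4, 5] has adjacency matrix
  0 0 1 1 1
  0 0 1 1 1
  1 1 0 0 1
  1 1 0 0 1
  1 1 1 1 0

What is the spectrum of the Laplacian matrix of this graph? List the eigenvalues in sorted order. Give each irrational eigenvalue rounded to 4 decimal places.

Each diagonal entry of L is the vertex degree and each off-diagonal entry is -1 where an edge is present, 0 otherwise; in the order [1, 2, 3, 4, 5] the diagonal is [3, 3, 3, 3, 4]. Since every row of L sums to 0, the all-ones vector is in the kernel and 0 is an eigenvalue. There is one zero in the spectrum, matching the 1 component.

[0, 3, 3, 5, 5]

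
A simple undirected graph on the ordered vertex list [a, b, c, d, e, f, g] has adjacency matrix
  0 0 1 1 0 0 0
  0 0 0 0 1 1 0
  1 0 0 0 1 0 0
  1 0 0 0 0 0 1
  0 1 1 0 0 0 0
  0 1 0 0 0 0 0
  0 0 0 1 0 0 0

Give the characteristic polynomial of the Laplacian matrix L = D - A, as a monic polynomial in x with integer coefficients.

With the vertex order [a, b, c, d, e, f, g], the degrees are [2, 2, 2, 2, 2, 1, 1], giving D = diag(2, 2, 2, 2, 2, 1, 1) and L = D - A. L has integer entries, so p(x) = det(xI - L) has integer coefficients. Expanding the determinant yields x^7 - 12x^6 + 55x^5 - 120x^4 + 126x^3 - 56x^2 + 7x. The coefficient of x^6 equals -trace(L) = -12, matching the sum of degrees. By the matrix-tree theorem the graph has (1/7) * product of the nonzero eigenvalues = 1 spanning tree. The largest eigenvalue, 3.8019, is at most the vertex count 7.

x^7 - 12x^6 + 55x^5 - 120x^4 + 126x^3 - 56x^2 + 7x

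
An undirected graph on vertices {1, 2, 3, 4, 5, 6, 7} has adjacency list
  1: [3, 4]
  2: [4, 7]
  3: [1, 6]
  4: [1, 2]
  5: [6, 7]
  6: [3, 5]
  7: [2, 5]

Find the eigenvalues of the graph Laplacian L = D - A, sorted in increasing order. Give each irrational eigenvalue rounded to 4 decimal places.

With the vertex order [1, 2, 3, 4, 5, 6, 7], the degrees are [2, 2, 2, 2, 2, 2, 2], giving D = diag(2, 2, 2, 2, 2, 2, 2) and L = D - A. Diagonalising L (or applying a numerical eigensolver to the 7x7 matrix) gives the spectrum above. The single zero eigenvalue shows the graph is connected. The eigenvalues sum to 14, which equals trace(L) = 2|E|.

[0, 0.7530, 0.7530, 2.4450, 2.4450, 3.8019, 3.8019]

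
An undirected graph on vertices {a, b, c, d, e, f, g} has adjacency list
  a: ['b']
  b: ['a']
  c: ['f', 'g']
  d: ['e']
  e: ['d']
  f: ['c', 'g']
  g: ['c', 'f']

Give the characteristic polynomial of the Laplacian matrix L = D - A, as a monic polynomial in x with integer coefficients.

x^7 - 10x^6 + 37x^5 - 60x^4 + 36x^3

Reading degrees in the order [a, b, c, d, e, f, g] gives [1, 1, 2, 1, 1, 2, 2]; set D = diag(1, 1, 2, 1, 1, 2, 2) and form L = D - A. L has integer entries, so p(x) = det(xI - L) has integer coefficients. Expanding the determinant yields x^7 - 10x^6 + 37x^5 - 60x^4 + 36x^3. Since p(0) = det(-L) = 0, x divides p(x).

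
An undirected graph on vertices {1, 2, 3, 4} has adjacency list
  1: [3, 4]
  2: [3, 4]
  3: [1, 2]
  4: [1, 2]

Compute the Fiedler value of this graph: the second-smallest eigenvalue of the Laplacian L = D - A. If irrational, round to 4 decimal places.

Each diagonal entry of L is the vertex degree and each off-diagonal entry is -1 where an edge is present, 0 otherwise; in the order [1, 2, 3, 4] the diagonal is [2, 2, 2, 2]. Computing the eigenvalues of L and sorting gives [0, 2, 2, 4]. The Fiedler value lambda_2 = 2 is strictly positive, so the graph is connected. There is one zero in the spectrum, matching the 1 component. The largest eigenvalue, 4, is at most the vertex count 4.

2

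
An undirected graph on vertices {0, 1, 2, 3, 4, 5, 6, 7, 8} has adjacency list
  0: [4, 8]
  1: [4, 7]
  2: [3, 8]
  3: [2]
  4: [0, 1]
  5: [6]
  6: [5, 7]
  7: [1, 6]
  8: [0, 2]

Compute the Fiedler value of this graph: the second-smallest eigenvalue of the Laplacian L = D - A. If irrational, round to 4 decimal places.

0.1206

With the vertex order [0, 1, 2, 3, 4, 5, 6, 7, 8], the degrees are [2, 2, 2, 1, 2, 1, 2, 2, 2], giving D = diag(2, 2, 2, 1, 2, 1, 2, 2, 2) and L = D - A. Computing the eigenvalues of L and sorting gives [0, 0.1206, 0.4679, 1, 1.6527, 2.3473, 3, 3.5321, 3.8794]. The Fiedler value lambda_2 = 0.1206 is strictly positive, so the graph is connected. By the matrix-tree theorem the graph has (1/9) * product of the nonzero eigenvalues = 1 spanning tree. There is one zero in the spectrum, matching the 1 component.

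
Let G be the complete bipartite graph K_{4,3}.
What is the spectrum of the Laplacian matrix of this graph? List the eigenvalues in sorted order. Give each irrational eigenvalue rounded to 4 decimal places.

The graph has 7 vertices and degree multiset [4, 4, 4, 3, 3, 3, 3]; D is the diagonal matrix of degrees and L = D - A. Diagonalising L (or applying a numerical eigensolver to the 7x7 matrix) gives the spectrum above. There is one zero in the spectrum, matching the 1 component. The largest eigenvalue, 7, is at most the vertex count 7.

[0, 3, 3, 3, 4, 4, 7]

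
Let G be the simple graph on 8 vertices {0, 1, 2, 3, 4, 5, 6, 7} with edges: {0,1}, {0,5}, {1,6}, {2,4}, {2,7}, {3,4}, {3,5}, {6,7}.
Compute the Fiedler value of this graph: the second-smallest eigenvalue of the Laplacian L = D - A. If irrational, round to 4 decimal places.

Each diagonal entry of L is the vertex degree and each off-diagonal entry is -1 where an edge is present, 0 otherwise; in the order [0, 1, 2, 3, 4, 5, 6, 7] the diagonal is [2, 2, 2, 2, 2, 2, 2, 2]. The sorted Laplacian eigenvalues are [0, 0.5858, 0.5858, 2, 2, 3.4142, 3.4142, 4]; the algebraic connectivity is the second entry, 0.5858.

0.5858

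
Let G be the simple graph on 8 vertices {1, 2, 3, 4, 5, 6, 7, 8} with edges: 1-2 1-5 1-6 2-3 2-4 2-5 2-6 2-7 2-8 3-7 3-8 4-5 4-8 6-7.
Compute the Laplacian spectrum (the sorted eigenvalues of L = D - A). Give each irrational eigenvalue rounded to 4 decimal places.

[0, 1.7530, 1.7530, 3.4450, 3.4450, 4.8019, 4.8019, 8]

With the vertex order [1, 2, 3, 4, 5, 6, 7, 8], the degrees are [3, 7, 3, 3, 3, 3, 3, 3], giving D = diag(3, 7, 3, 3, 3, 3, 3, 3) and L = D - A. L is symmetric positive semidefinite, so every eigenvalue is real and nonnegative. The eigenvalues sum to 28, which equals trace(L) = 2|E|. The largest eigenvalue, 8, is at most the vertex count 8.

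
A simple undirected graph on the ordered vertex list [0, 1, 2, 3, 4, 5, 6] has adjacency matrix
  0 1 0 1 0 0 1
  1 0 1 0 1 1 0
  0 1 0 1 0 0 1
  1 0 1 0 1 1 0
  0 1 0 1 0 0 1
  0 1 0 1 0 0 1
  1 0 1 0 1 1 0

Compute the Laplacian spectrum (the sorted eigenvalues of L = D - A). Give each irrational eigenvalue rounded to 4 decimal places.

[0, 3, 3, 3, 4, 4, 7]

With the vertex order [0, 1, 2, 3, 4, 5, 6], the degrees are [3, 4, 3, 4, 3, 3, 4], giving D = diag(3, 4, 3, 4, 3, 3, 4) and L = D - A. The multiplicity of 0 as a Laplacian eigenvalue equals the number of connected components. The eigenvalues sum to 24, which equals trace(L) = 2|E|.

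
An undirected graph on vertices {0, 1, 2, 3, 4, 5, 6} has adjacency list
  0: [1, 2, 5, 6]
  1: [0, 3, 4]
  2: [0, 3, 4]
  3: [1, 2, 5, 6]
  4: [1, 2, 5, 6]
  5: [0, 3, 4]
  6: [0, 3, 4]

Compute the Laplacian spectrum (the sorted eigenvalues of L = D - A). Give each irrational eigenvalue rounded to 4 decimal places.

With the vertex order [0, 1, 2, 3, 4, 5, 6], the degrees are [4, 3, 3, 4, 4, 3, 3], giving D = diag(4, 3, 3, 4, 4, 3, 3) and L = D - A. Since every row of L sums to 0, the all-ones vector is in the kernel and 0 is an eigenvalue. The single zero eigenvalue shows the graph is connected. By the matrix-tree theorem the graph has (1/7) * product of the nonzero eigenvalues = 432 spanning trees. The largest eigenvalue, 7, is at most the vertex count 7.

[0, 3, 3, 3, 4, 4, 7]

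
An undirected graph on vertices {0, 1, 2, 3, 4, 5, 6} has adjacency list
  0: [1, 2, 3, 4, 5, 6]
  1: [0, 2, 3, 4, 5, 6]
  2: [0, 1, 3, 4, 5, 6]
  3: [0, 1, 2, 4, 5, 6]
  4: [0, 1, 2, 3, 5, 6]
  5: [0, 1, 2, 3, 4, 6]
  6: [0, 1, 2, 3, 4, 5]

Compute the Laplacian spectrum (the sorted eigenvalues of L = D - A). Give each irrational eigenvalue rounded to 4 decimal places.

[0, 7, 7, 7, 7, 7, 7]

Reading degrees in the order [0, 1, 2, 3, 4, 5, 6] gives [6, 6, 6, 6, 6, 6, 6]; set D = diag(6, 6, 6, 6, 6, 6, 6) and form L = D - A. Since every row of L sums to 0, the all-ones vector is in the kernel and 0 is an eigenvalue. By the matrix-tree theorem the graph has (1/7) * product of the nonzero eigenvalues = 16807 spanning trees. There is one zero in the spectrum, matching the 1 component.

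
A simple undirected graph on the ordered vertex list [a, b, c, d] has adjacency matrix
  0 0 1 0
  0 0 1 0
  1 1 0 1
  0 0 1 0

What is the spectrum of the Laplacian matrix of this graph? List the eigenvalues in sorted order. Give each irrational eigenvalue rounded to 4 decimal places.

Each diagonal entry of L is the vertex degree and each off-diagonal entry is -1 where an edge is present, 0 otherwise; in the order [a, b, c, d] the diagonal is [1, 1, 3, 1]. The multiplicity of 0 as a Laplacian eigenvalue equals the number of connected components. The single zero eigenvalue shows the graph is connected. The largest eigenvalue, 4, is at most the vertex count 4.

[0, 1, 1, 4]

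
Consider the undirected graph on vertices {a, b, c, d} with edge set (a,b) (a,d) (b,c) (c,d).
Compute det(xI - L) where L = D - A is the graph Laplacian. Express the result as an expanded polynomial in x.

Each diagonal entry of L is the vertex degree and each off-diagonal entry is -1 where an edge is present, 0 otherwise; in the order [a, b, c, d] the diagonal is [2, 2, 2, 2]. Computing det(xI - L) by cofactor expansion (or equivalently via sum-over-permutations) gives x^4 - 8x^3 + 20x^2 - 16x. The coefficient of x^3 equals -trace(L) = -8, matching the sum of degrees.

x^4 - 8x^3 + 20x^2 - 16x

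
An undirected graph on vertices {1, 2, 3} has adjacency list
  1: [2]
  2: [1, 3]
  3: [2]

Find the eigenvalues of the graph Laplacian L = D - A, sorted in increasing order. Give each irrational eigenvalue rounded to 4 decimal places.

[0, 1, 3]

Reading degrees in the order [1, 2, 3] gives [1, 2, 1]; set D = diag(1, 2, 1) and form L = D - A. L is symmetric positive semidefinite, so every eigenvalue is real and nonnegative. The single zero eigenvalue shows the graph is connected. There is one zero in the spectrum, matching the 1 component.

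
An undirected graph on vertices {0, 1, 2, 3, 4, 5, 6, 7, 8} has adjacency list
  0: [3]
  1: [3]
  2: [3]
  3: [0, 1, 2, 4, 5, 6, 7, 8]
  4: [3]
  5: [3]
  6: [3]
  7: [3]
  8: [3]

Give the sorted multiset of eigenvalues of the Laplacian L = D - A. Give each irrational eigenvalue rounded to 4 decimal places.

With the vertex order [0, 1, 2, 3, 4, 5, 6, 7, 8], the degrees are [1, 1, 1, 8, 1, 1, 1, 1, 1], giving D = diag(1, 1, 1, 8, 1, 1, 1, 1, 1) and L = D - A. Diagonalising L (or applying a numerical eigensolver to the 9x9 matrix) gives the spectrum above.

[0, 1, 1, 1, 1, 1, 1, 1, 9]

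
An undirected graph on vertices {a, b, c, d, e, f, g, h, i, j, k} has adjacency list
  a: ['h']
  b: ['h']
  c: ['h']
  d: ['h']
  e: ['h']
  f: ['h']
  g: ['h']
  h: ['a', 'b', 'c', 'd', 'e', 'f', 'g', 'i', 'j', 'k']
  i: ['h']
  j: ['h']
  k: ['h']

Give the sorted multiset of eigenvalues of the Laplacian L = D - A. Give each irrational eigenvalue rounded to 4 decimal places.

With the vertex order [a, b, c, d, e, f, g, h, i, j, k], the degrees are [1, 1, 1, 1, 1, 1, 1, 10, 1, 1, 1], giving D = diag(1, 1, 1, 1, 1, 1, 1, 10, 1, 1, 1) and L = D - A. L is symmetric positive semidefinite, so every eigenvalue is real and nonnegative. The largest eigenvalue, 11, is at most the vertex count 11.

[0, 1, 1, 1, 1, 1, 1, 1, 1, 1, 11]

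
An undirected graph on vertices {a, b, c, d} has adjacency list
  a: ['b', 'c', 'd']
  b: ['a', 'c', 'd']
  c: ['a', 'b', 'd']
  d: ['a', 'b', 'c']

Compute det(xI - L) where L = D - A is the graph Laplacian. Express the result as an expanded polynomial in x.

x^4 - 12x^3 + 48x^2 - 64x

Each diagonal entry of L is the vertex degree and each off-diagonal entry is -1 where an edge is present, 0 otherwise; in the order [a, b, c, d] the diagonal is [3, 3, 3, 3]. Computing det(xI - L) by cofactor expansion (or equivalently via sum-over-permutations) gives x^4 - 12x^3 + 48x^2 - 64x. The coefficient of x^3 equals -trace(L) = -12, matching the sum of degrees. The eigenvalues sum to 12, which equals trace(L) = 2|E|.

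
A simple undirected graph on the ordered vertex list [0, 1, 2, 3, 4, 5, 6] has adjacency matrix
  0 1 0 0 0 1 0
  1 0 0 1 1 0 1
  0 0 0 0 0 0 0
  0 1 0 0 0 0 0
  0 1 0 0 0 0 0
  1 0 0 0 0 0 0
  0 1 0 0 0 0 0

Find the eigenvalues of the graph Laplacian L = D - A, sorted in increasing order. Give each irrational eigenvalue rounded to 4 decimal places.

[0, 0, 0.4859, 1, 1, 2.4280, 5.0861]

Each diagonal entry of L is the vertex degree and each off-diagonal entry is -1 where an edge is present, 0 otherwise; in the order [0, 1, 2, 3, 4, 5, 6] the diagonal is [2, 4, 0, 1, 1, 1, 1]. L is symmetric positive semidefinite, so every eigenvalue is real and nonnegative. The 2 zero eigenvalues correspond to the 2 connected components.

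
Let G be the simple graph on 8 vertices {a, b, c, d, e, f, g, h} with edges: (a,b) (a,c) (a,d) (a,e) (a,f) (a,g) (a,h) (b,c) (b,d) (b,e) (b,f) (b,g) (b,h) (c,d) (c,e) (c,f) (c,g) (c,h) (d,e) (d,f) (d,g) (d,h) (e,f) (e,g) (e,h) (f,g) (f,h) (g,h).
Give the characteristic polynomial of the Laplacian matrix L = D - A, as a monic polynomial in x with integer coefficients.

x^8 - 56x^7 + 1344x^6 - 17920x^5 + 143360x^4 - 688128x^3 + 1835008x^2 - 2097152x

Reading degrees in the order [a, b, c, d, e, f, g, h] gives [7, 7, 7, 7, 7, 7, 7, 7]; set D = diag(7, 7, 7, 7, 7, 7, 7, 7) and form L = D - A. Computing det(xI - L) by cofactor expansion (or equivalently via sum-over-permutations) gives x^8 - 56x^7 + 1344x^6 - 17920x^5 + 143360x^4 - 688128x^3 + 1835008x^2 - 2097152x. The constant term is 0 because L is singular (the all-ones vector lies in its kernel). There is one zero in the spectrum, matching the 1 component. The largest eigenvalue, 8, is at most the vertex count 8.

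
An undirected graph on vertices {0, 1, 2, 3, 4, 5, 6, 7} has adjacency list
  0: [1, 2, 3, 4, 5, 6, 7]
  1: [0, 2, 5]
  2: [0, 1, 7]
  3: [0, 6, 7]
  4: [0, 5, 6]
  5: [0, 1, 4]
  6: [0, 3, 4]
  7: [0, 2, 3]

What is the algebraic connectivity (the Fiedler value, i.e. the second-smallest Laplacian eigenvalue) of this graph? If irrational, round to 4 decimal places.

Each diagonal entry of L is the vertex degree and each off-diagonal entry is -1 where an edge is present, 0 otherwise; in the order [0, 1, 2, 3, 4, 5, 6, 7] the diagonal is [7, 3, 3, 3, 3, 3, 3, 3]. The sorted Laplacian eigenvalues are [0, 1.7530, 1.7530, 3.4450, 3.4450, 4.8019, 4.8019, 8]; the algebraic connectivity is the second entry, 1.7530. By the matrix-tree theorem the graph has (1/8) * product of the nonzero eigenvalues = 841 spanning trees.

1.7530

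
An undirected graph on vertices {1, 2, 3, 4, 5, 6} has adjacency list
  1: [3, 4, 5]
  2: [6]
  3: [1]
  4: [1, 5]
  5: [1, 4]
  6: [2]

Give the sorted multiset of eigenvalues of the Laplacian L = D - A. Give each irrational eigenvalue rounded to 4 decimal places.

[0, 0, 1, 2, 3, 4]

Reading degrees in the order [1, 2, 3, 4, 5, 6] gives [3, 1, 1, 2, 2, 1]; set D = diag(3, 1, 1, 2, 2, 1) and form L = D - A. The multiplicity of 0 as a Laplacian eigenvalue equals the number of connected components. The 2 zero eigenvalues correspond to the 2 connected components. The largest eigenvalue, 4, is at most the vertex count 6.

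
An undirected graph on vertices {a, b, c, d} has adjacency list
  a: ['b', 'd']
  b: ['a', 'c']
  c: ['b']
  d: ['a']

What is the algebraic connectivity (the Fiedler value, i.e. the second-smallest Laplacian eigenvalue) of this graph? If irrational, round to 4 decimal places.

0.5858

With the vertex order [a, b, c, d], the degrees are [2, 2, 1, 1], giving D = diag(2, 2, 1, 1) and L = D - A. Computing the eigenvalues of L and sorting gives [0, 0.5858, 2, 3.4142]. The Fiedler value lambda_2 = 0.5858 is strictly positive, so the graph is connected. By the matrix-tree theorem the graph has (1/4) * product of the nonzero eigenvalues = 1 spanning tree. The largest eigenvalue, 3.4142, is at most the vertex count 4.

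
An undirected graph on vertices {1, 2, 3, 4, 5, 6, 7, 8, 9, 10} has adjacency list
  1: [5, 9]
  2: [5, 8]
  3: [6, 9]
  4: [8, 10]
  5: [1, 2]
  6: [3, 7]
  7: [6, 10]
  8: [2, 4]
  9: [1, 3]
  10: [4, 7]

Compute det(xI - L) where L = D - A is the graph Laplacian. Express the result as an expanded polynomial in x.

Each diagonal entry of L is the vertex degree and each off-diagonal entry is -1 where an edge is present, 0 otherwise; in the order [1, 2, 3, 4, 5, 6, 7, 8, 9, 10] the diagonal is [2, 2, 2, 2, 2, 2, 2, 2, 2, 2]. L has integer entries, so p(x) = det(xI - L) has integer coefficients. Expanding the determinant yields x^10 - 20x^9 + 170x^8 - 800x^7 + 2275x^6 - 4004x^5 + 4290x^4 - 2640x^3 + 825x^2 - 100x. The constant term is 0 because L is singular (the all-ones vector lies in its kernel). The largest eigenvalue, 4, is at most the vertex count 10.

x^10 - 20x^9 + 170x^8 - 800x^7 + 2275x^6 - 4004x^5 + 4290x^4 - 2640x^3 + 825x^2 - 100x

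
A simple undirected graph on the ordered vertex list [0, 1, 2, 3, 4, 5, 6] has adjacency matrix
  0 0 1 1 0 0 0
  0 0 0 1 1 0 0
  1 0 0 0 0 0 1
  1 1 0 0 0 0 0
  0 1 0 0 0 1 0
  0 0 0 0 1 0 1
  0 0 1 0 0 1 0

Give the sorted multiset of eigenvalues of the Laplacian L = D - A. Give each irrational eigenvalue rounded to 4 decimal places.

[0, 0.7530, 0.7530, 2.4450, 2.4450, 3.8019, 3.8019]

With the vertex order [0, 1, 2, 3, 4, 5, 6], the degrees are [2, 2, 2, 2, 2, 2, 2], giving D = diag(2, 2, 2, 2, 2, 2, 2) and L = D - A. L is symmetric positive semidefinite, so every eigenvalue is real and nonnegative. The single zero eigenvalue shows the graph is connected. By the matrix-tree theorem the graph has (1/7) * product of the nonzero eigenvalues = 7 spanning trees. The eigenvalues sum to 14, which equals trace(L) = 2|E|.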